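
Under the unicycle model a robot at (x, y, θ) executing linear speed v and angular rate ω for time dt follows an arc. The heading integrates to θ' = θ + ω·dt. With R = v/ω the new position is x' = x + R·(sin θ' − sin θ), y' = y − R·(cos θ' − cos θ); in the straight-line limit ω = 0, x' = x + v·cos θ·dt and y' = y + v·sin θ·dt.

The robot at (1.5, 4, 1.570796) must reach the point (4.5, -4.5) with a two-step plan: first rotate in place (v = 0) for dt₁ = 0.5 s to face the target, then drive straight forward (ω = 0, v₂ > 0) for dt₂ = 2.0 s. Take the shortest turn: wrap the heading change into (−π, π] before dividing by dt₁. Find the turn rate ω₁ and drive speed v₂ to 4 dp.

ω₁ = -5.6046, v₂ = 4.5069

heading to target = atan2(-4.5−4, 4.5−1.5) = -1.2315
Δθ = wrap(-1.2315 − 1.5708) = -2.8023; ω₁ = Δθ/dt₁ = -5.6046
distance = √((4.5−1.5)² + (-4.5−4)²) = 9.0139; v₂ = distance/dt₂ = 4.5069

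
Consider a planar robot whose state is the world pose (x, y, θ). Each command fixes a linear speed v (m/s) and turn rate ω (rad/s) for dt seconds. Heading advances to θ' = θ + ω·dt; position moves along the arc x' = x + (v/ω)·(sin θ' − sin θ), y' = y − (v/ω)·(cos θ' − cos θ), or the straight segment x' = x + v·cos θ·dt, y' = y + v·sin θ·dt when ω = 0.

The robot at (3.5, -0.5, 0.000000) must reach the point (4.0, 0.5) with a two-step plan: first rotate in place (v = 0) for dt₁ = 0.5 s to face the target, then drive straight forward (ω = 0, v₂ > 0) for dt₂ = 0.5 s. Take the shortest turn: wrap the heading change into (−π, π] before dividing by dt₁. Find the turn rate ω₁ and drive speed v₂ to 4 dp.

heading to target = atan2(0.5−-0.5, 4−3.5) = 1.1071
Δθ = wrap(1.1071 − 0.0000) = 1.1071; ω₁ = Δθ/dt₁ = 2.2143
distance = √((4−3.5)² + (0.5−-0.5)²) = 1.1180; v₂ = distance/dt₂ = 2.2361

ω₁ = 2.2143, v₂ = 2.2361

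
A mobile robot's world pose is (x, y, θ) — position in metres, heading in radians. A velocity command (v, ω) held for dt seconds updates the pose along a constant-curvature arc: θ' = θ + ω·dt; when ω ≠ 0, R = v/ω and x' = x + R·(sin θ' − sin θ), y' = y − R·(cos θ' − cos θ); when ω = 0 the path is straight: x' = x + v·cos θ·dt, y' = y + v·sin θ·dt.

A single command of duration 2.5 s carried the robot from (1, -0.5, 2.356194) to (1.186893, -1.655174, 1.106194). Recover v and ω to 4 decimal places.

Δθ = 1.106194 − 2.356194 = -1.250000
ω = Δθ/dt = -1.250000/2.5 = -0.5000
R = −Δy/(cos θ' − cos θ) = 1.0000
v = R·ω = 1.0000·-0.5000 = -0.5000

v = -0.5000, ω = -0.5000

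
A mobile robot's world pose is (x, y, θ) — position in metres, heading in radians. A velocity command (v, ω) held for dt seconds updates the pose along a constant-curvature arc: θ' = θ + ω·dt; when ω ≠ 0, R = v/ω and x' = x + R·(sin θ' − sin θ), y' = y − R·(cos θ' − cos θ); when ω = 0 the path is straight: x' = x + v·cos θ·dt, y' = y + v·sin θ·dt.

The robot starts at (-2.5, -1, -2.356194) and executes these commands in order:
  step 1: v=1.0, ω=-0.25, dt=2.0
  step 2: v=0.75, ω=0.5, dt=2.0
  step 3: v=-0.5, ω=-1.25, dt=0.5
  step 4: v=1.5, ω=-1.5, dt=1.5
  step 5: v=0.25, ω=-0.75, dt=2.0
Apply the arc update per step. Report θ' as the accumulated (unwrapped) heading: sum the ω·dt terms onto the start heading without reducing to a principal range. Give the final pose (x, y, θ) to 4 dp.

(-6.3781, -1.6883, -6.2312)

step 1: θ'=-2.8562 (R=-4.0000) → pose (-4.2023, -2.0098, -2.8562)
step 2: θ'=-1.8562 (R=1.5000) → pose (-5.2193, -3.0268, -1.8562)
step 3: θ'=-2.4812 (R=0.4000) → pose (-5.0808, -2.8235, -2.4812)
step 4: θ'=-4.7312 (R=-1.0000) → pose (-6.6941, -2.0150, -4.7312)
step 5: θ'=-6.2312 (R=-0.3333) → pose (-6.3781, -1.6883, -6.2312)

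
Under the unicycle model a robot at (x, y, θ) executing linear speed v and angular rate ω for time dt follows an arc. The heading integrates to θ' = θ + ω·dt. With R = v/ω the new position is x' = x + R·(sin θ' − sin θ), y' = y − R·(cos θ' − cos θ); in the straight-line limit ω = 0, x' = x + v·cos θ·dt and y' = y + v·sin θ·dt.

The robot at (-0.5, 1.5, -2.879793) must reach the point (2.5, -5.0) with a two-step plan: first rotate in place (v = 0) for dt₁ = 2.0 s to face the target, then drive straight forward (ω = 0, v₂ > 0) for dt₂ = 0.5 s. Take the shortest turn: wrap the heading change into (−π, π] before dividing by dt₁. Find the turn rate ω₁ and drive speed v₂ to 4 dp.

ω₁ = 0.8707, v₂ = 14.3178

heading to target = atan2(-5−1.5, 2.5−-0.5) = -1.1384
Δθ = wrap(-1.1384 − -2.8798) = 1.7414; ω₁ = Δθ/dt₁ = 0.8707
distance = √((2.5−-0.5)² + (-5−1.5)²) = 7.1589; v₂ = distance/dt₂ = 14.3178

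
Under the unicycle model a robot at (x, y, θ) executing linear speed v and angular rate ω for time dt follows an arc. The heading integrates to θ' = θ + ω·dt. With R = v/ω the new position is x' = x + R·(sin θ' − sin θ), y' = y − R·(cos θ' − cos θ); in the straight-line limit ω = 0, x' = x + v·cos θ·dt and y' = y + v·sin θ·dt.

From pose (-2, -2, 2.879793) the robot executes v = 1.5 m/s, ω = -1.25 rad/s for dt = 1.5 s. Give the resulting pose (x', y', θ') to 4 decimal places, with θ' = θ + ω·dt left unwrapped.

θ' = 2.8798 + -1.25·1.5 = 1.0048
R = v/ω = 1.5/-1.25 = -1.2000
x' = -2 + -1.2000·(sin 1.0048 − sin 2.8798) = -2.7023
y' = -2 − -1.2000·(cos 1.0048 − cos 2.8798) = -0.1974

(-2.7023, -0.1974, 1.0048)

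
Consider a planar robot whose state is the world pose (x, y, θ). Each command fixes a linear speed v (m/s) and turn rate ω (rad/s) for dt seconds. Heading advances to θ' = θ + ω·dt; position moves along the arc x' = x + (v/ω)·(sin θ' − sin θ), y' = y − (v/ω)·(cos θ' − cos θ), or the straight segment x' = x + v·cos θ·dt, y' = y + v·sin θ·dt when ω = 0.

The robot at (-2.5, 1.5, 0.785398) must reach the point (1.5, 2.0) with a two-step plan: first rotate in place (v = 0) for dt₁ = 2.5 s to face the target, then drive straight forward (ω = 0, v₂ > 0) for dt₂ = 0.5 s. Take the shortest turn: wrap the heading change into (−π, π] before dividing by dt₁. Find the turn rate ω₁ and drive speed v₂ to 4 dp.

heading to target = atan2(2−1.5, 1.5−-2.5) = 0.1244
Δθ = wrap(0.1244 − 0.7854) = -0.6610; ω₁ = Δθ/dt₁ = -0.2644
distance = √((1.5−-2.5)² + (2−1.5)²) = 4.0311; v₂ = distance/dt₂ = 8.0623

ω₁ = -0.2644, v₂ = 8.0623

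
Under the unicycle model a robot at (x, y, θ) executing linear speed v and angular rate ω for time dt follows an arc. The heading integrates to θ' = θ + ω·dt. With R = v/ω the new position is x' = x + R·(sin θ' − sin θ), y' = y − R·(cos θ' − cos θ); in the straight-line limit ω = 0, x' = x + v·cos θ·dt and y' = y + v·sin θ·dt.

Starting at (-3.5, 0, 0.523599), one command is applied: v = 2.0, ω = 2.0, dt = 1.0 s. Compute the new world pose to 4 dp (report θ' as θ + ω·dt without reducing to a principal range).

(-3.4206, 1.6811, 2.5236)

θ' = 0.5236 + 2.0·1.0 = 2.5236
R = v/ω = 2.0/2.0 = 1.0000
x' = -3.5 + 1.0000·(sin 2.5236 − sin 0.5236) = -3.4206
y' = 0 − 1.0000·(cos 2.5236 − cos 0.5236) = 1.6811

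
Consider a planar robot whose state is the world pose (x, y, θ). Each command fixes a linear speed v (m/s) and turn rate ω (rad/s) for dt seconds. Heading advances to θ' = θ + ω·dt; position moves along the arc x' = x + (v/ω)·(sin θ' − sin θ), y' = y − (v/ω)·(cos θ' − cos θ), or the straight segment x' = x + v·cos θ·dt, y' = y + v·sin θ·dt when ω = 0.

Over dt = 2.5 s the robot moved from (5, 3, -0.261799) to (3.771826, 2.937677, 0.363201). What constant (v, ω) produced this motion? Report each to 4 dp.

v = -0.5000, ω = 0.2500

Δθ = 0.363201 − -0.261799 = 0.625000
ω = Δθ/dt = 0.625000/2.5 = 0.2500
R = Δx/(sin θ' − sin θ) = -2.0000
v = R·ω = -2.0000·0.2500 = -0.5000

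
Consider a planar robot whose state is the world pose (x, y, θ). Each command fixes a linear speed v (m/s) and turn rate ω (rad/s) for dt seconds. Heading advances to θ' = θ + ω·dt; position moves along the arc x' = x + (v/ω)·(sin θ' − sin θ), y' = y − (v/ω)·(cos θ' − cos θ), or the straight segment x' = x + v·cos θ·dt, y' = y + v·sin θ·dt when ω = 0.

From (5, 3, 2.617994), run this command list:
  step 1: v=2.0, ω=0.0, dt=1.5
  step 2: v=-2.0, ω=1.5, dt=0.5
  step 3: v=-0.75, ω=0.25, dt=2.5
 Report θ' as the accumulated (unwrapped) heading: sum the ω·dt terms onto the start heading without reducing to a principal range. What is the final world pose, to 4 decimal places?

step 1: θ'=2.6180 (straight) → pose (2.4019, 4.5000, 2.6180)
step 2: θ'=3.3680 (R=-1.3333) → pose (3.3679, 4.3554, 3.3680)
step 3: θ'=3.9930 (R=-3.0000) → pose (4.9511, 5.3020, 3.9930)

(4.9511, 5.3020, 3.9930)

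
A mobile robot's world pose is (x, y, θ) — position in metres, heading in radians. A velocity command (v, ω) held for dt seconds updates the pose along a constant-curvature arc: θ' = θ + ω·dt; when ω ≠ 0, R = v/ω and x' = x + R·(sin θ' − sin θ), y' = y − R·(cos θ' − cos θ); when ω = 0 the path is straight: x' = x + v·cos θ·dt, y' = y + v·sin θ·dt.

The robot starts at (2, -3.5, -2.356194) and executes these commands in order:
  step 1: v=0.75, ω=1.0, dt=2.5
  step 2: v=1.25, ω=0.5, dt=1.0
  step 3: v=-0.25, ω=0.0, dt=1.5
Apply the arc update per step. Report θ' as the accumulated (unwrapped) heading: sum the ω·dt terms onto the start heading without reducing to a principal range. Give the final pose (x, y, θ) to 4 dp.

step 1: θ'=0.1438 (R=0.7500) → pose (2.6378, -4.7726, 0.1438)
step 2: θ'=0.6438 (R=2.5000) → pose (3.7801, -4.2979, 0.6438)
step 3: θ'=0.6438 (straight) → pose (3.4802, -4.5230, 0.6438)

(3.4802, -4.5230, 0.6438)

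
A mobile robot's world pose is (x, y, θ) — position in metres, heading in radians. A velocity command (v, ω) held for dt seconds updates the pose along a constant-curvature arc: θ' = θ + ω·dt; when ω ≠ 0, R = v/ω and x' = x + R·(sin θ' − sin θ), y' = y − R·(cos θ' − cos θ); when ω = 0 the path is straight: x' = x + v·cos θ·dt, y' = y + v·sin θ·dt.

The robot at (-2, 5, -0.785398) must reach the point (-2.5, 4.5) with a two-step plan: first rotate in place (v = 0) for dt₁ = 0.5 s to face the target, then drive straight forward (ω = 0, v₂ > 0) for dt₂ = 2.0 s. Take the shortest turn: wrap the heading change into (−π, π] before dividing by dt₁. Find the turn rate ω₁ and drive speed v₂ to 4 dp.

ω₁ = -3.1416, v₂ = 0.3536

heading to target = atan2(4.5−5, -2.5−-2) = -2.3562
Δθ = wrap(-2.3562 − -0.7854) = -1.5708; ω₁ = Δθ/dt₁ = -3.1416
distance = √((-2.5−-2)² + (4.5−5)²) = 0.7071; v₂ = distance/dt₂ = 0.3536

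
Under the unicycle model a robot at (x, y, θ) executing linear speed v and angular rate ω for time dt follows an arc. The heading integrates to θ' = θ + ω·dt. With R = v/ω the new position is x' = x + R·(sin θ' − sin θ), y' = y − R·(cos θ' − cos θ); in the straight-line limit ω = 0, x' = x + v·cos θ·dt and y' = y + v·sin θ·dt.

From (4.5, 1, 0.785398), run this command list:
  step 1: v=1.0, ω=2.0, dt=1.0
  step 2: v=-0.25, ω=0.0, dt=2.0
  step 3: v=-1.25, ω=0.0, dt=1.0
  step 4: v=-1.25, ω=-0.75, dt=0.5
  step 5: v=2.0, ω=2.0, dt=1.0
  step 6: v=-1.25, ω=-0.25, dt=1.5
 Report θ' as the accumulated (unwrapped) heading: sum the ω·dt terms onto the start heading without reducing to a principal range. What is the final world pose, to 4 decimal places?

step 1: θ'=2.7854 (R=0.5000) → pose (4.3208, 1.8222, 2.7854)
step 2: θ'=2.7854 (straight) → pose (4.7894, 1.6478, 2.7854)
step 3: θ'=2.7854 (straight) → pose (5.9610, 1.2119, 2.7854)
step 4: θ'=2.4104 (R=1.6667) → pose (6.4927, 0.8905, 2.4104)
step 5: θ'=4.4104 (R=1.0000) → pose (4.8702, 0.4435, 4.4104)
step 6: θ'=4.0354 (R=5.0000) → pose (5.7466, 2.0887, 4.0354)

(5.7466, 2.0887, 4.0354)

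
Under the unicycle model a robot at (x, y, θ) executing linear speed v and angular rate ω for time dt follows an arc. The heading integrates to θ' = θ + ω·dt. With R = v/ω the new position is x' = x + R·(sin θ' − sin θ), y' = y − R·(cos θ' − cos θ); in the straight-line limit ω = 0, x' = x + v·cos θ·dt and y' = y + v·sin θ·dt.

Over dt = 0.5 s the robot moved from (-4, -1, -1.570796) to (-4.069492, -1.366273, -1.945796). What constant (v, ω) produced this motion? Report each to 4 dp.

v = 0.7500, ω = -0.7500

Δθ = -1.945796 − -1.570796 = -0.375000
ω = Δθ/dt = -0.375000/0.5 = -0.7500
R = −Δy/(cos θ' − cos θ) = -1.0000
v = R·ω = -1.0000·-0.7500 = 0.7500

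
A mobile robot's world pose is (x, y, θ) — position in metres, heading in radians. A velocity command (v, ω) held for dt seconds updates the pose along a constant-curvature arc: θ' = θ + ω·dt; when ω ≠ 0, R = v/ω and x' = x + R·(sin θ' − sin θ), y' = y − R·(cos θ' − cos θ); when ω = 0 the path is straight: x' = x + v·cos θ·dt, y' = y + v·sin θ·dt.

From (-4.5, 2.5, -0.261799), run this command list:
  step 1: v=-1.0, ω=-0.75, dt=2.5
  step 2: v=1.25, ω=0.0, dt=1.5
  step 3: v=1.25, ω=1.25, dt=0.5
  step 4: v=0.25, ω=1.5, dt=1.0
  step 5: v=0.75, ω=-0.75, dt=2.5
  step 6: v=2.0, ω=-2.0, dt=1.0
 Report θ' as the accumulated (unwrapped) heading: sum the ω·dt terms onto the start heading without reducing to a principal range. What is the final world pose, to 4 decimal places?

(-6.9655, 0.4334, -3.8868)

step 1: θ'=-2.1368 (R=1.3333) → pose (-5.2803, 4.5029, -2.1368)
step 2: θ'=-2.1368 (straight) → pose (-6.2858, 2.9203, -2.1368)
step 3: θ'=-1.5118 (R=1.0000) → pose (-6.4400, 2.3251, -1.5118)
step 4: θ'=-0.0118 (R=0.1667) → pose (-6.2756, 2.1683, -0.0118)
step 5: θ'=-1.8868 (R=-1.0000) → pose (-5.3369, 0.8576, -1.8868)
step 6: θ'=-3.8868 (R=-1.0000) → pose (-6.9655, 0.4334, -3.8868)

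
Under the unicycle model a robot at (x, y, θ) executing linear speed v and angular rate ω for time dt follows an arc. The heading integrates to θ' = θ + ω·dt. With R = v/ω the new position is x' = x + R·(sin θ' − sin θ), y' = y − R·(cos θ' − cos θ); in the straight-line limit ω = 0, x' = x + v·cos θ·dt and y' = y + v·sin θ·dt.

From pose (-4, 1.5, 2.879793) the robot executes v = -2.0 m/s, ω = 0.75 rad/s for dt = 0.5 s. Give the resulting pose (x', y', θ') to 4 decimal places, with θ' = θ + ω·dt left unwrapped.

θ' = 2.8798 + 0.75·0.5 = 3.2548
R = v/ω = -2.0/0.75 = -2.6667
x' = -4 + -2.6667·(sin 3.2548 − sin 2.8798) = -3.0086
y' = 1.5 − -2.6667·(cos 3.2548 − cos 2.8798) = 1.4262

(-3.0086, 1.4262, 3.2548)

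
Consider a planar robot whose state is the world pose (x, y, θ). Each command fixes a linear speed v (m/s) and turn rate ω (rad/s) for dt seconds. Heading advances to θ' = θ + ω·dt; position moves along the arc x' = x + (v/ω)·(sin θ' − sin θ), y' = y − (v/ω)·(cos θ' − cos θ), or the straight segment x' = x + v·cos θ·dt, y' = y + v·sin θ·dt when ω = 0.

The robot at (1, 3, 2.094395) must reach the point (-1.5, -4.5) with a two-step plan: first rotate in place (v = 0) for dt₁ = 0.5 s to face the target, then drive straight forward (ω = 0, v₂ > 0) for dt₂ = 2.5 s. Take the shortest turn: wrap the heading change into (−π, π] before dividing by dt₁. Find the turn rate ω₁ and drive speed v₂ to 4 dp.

heading to target = atan2(-4.5−3, -1.5−1) = -1.8925
Δθ = wrap(-1.8925 − 2.0944) = 2.2962; ω₁ = Δθ/dt₁ = 4.5925
distance = √((-1.5−1)² + (-4.5−3)²) = 7.9057; v₂ = distance/dt₂ = 3.1623

ω₁ = 4.5925, v₂ = 3.1623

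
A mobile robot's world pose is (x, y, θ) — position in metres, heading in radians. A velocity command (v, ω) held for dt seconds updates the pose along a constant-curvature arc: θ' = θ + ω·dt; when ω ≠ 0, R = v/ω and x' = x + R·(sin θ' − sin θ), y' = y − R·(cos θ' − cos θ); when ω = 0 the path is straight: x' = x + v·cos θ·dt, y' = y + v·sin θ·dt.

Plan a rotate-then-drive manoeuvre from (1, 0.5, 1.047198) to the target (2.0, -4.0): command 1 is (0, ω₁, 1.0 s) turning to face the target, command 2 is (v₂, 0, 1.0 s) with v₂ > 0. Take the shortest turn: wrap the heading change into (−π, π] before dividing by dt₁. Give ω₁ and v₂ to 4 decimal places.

ω₁ = -2.3993, v₂ = 4.6098

heading to target = atan2(-4−0.5, 2−1) = -1.3521
Δθ = wrap(-1.3521 − 1.0472) = -2.3993; ω₁ = Δθ/dt₁ = -2.3993
distance = √((2−1)² + (-4−0.5)²) = 4.6098; v₂ = distance/dt₂ = 4.6098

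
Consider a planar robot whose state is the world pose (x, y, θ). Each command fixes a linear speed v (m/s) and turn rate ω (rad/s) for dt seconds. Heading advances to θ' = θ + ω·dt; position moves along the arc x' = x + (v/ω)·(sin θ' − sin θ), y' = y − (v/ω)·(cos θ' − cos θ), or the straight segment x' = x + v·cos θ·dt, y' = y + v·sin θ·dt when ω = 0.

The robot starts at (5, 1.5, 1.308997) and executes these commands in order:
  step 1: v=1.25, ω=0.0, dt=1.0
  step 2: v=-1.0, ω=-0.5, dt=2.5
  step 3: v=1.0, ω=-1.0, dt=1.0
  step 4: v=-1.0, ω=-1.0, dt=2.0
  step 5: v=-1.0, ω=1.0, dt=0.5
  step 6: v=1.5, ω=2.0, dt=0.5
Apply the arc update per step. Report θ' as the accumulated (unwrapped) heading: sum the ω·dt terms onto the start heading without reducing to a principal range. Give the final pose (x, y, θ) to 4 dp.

(5.1708, 1.9332, -1.4410)

step 1: θ'=1.3090 (straight) → pose (5.3235, 2.7074, 1.3090)
step 2: θ'=0.0590 (R=2.0000) → pose (3.5096, 1.2285, 0.0590)
step 3: θ'=-0.9410 (R=-1.0000) → pose (4.3767, 0.8192, -0.9410)
step 4: θ'=-2.9410 (R=1.0000) → pose (4.9856, 2.3882, -2.9410)
step 5: θ'=-2.4410 (R=-1.0000) → pose (5.4310, 2.6037, -2.4410)
step 6: θ'=-1.4410 (R=0.7500) → pose (5.1708, 1.9332, -1.4410)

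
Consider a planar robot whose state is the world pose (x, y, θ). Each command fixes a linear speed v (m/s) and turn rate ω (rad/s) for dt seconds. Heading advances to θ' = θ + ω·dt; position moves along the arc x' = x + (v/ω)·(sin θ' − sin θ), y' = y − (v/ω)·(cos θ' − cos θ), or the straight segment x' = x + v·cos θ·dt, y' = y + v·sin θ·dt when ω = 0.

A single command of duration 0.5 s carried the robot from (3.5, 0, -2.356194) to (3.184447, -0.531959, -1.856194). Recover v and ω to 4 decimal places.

v = 1.2500, ω = 1.0000

Δθ = -1.856194 − -2.356194 = 0.500000
ω = Δθ/dt = 0.500000/0.5 = 1.0000
R = −Δy/(cos θ' − cos θ) = 1.2500
v = R·ω = 1.2500·1.0000 = 1.2500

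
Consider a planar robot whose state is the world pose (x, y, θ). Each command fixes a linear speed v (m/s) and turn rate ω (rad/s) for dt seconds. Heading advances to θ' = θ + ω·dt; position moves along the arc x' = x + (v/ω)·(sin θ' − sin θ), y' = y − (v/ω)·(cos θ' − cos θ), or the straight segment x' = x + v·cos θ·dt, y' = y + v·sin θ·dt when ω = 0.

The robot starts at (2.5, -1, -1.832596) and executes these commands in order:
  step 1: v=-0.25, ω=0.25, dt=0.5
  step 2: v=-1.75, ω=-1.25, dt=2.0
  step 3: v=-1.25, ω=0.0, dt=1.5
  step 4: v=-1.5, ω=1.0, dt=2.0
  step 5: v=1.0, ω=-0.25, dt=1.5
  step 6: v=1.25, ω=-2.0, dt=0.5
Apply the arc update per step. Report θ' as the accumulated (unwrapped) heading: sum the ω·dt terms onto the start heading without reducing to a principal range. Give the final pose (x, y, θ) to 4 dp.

(6.8698, -3.2470, -3.5826)

step 1: θ'=-1.7076 (R=-1.0000) → pose (2.5247, -0.8776, -1.7076)
step 2: θ'=-4.2076 (R=1.4000) → pose (5.1370, -0.3914, -4.2076)
step 3: θ'=-4.2076 (straight) → pose (6.0438, -2.0325, -4.2076)
step 4: θ'=-2.2076 (R=-1.5000) → pose (8.5628, -2.1990, -2.2076)
step 5: θ'=-2.5826 (R=-4.0000) → pose (7.4681, -3.2117, -2.5826)
step 6: θ'=-3.5826 (R=-0.6250) → pose (6.8698, -3.2470, -3.5826)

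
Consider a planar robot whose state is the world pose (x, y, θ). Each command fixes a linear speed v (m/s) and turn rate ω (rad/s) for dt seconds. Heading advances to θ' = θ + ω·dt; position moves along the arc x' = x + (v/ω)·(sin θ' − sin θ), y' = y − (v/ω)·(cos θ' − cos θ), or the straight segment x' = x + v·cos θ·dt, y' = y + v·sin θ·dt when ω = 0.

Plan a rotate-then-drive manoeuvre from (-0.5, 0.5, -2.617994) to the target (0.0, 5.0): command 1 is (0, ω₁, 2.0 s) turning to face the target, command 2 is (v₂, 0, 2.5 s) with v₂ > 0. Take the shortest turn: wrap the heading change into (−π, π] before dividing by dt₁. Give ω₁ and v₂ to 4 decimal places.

ω₁ = -1.1025, v₂ = 1.8111

heading to target = atan2(5−0.5, 0−-0.5) = 1.4601
Δθ = wrap(1.4601 − -2.6180) = -2.2051; ω₁ = Δθ/dt₁ = -1.1025
distance = √((0−-0.5)² + (5−0.5)²) = 4.5277; v₂ = distance/dt₂ = 1.8111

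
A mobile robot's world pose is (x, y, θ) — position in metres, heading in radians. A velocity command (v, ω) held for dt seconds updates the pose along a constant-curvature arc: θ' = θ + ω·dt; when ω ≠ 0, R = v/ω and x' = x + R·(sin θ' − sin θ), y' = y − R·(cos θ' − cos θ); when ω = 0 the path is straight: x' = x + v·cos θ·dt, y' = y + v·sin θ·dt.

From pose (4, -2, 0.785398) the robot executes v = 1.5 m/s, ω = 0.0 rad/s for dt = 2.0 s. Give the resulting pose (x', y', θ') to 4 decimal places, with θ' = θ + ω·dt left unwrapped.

θ' = 0.7854 + 0.0·2.0 = 0.7854
ω = 0 → straight: x' = 4 + 1.5·cos(0.7854)·2.0 = 6.1213
y' = -2 + 1.5·sin(0.7854)·2.0 = 0.1213

(6.1213, 0.1213, 0.7854)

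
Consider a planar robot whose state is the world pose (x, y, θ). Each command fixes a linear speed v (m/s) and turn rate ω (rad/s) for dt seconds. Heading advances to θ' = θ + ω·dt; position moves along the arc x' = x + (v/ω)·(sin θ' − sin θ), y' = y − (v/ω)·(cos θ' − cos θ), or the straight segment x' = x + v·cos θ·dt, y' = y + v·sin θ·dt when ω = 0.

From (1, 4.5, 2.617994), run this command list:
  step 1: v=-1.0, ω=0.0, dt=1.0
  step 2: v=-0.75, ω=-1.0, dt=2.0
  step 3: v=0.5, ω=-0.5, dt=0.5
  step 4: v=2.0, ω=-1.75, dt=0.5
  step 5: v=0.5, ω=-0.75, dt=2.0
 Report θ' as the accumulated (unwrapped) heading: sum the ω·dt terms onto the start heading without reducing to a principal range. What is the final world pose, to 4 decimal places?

(3.3918, 1.9255, -2.0070)

step 1: θ'=2.6180 (straight) → pose (1.8660, 4.0000, 2.6180)
step 2: θ'=0.6180 (R=0.7500) → pose (1.9256, 2.7392, 0.6180)
step 3: θ'=0.3680 (R=-1.0000) → pose (2.1452, 2.8572, 0.3680)
step 4: θ'=-0.5070 (R=-1.1429) → pose (3.1113, 2.7900, -0.5070)
step 5: θ'=-2.0070 (R=-0.6667) → pose (3.3918, 1.9255, -2.0070)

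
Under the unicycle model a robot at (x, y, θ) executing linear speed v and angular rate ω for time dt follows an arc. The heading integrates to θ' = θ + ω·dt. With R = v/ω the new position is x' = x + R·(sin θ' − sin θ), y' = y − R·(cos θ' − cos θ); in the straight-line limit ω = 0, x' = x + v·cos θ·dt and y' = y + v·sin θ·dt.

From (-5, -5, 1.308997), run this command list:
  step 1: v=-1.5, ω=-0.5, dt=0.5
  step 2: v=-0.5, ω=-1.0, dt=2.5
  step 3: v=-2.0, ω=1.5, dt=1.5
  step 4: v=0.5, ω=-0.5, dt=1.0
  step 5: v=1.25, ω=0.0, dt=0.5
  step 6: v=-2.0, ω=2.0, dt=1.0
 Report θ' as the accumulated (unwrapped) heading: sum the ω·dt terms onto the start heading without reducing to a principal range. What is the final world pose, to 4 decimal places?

(-7.9215, -5.9380, 2.3090)

step 1: θ'=1.0590 (R=3.0000) → pose (-5.2822, -5.6928, 1.0590)
step 2: θ'=-1.4410 (R=0.5000) → pose (-6.2139, -5.5126, -1.4410)
step 3: θ'=0.8090 (R=-1.3333) → pose (-8.5008, -4.7649, 0.8090)
step 4: θ'=0.3090 (R=-1.0000) → pose (-8.0813, -4.5025, 0.3090)
step 5: θ'=0.3090 (straight) → pose (-7.4859, -4.3124, 0.3090)
step 6: θ'=2.3090 (R=-1.0000) → pose (-7.9215, -5.9380, 2.3090)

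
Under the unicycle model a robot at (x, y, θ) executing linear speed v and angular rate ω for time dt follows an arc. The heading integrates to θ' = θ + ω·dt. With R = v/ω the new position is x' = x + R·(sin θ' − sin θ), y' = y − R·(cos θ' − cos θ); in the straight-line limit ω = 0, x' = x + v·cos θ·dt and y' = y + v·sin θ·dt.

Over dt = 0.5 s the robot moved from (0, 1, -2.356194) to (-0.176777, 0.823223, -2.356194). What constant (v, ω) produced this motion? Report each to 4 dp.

Δθ = -2.356194 − -2.356194 = 0.000000
ω = Δθ/dt = 0.000000/0.5 = 0.0000
ω = 0 → v = (Δx·cos θ + Δy·sin θ)/dt = 0.5000

v = 0.5000, ω = 0.0000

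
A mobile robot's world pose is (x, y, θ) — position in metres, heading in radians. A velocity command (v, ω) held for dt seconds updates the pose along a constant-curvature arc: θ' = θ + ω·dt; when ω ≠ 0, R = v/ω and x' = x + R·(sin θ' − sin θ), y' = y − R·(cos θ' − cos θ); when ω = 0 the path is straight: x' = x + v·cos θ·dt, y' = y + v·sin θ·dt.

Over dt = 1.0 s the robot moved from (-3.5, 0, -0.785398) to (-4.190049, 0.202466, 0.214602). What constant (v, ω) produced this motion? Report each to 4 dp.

Δθ = 0.214602 − -0.785398 = 1.000000
ω = Δθ/dt = 1.000000/1.0 = 1.0000
R = Δx/(sin θ' − sin θ) = -0.7500
v = R·ω = -0.7500·1.0000 = -0.7500

v = -0.7500, ω = 1.0000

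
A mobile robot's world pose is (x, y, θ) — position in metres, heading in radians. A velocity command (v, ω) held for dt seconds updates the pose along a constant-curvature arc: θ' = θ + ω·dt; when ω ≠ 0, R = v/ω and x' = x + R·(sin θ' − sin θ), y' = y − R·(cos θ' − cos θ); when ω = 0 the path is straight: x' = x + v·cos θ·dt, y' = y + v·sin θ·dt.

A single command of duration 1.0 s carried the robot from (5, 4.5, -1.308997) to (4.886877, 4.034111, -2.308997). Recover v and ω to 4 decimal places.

v = 0.5000, ω = -1.0000

Δθ = -2.308997 − -1.308997 = -1.000000
ω = Δθ/dt = -1.000000/1.0 = -1.0000
R = −Δy/(cos θ' − cos θ) = -0.5000
v = R·ω = -0.5000·-1.0000 = 0.5000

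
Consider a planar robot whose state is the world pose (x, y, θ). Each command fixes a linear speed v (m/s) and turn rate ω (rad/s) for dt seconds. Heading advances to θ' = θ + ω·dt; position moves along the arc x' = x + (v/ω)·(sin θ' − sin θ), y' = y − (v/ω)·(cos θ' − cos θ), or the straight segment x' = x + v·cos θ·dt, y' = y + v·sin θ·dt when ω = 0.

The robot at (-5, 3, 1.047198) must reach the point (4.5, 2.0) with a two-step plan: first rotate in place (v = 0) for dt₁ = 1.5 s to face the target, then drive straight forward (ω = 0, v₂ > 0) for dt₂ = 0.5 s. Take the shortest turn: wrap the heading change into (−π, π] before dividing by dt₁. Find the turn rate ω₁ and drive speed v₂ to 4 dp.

heading to target = atan2(2−3, 4.5−-5) = -0.1049
Δθ = wrap(-0.1049 − 1.0472) = -1.1521; ω₁ = Δθ/dt₁ = -0.7680
distance = √((4.5−-5)² + (2−3)²) = 9.5525; v₂ = distance/dt₂ = 19.1050

ω₁ = -0.7680, v₂ = 19.1050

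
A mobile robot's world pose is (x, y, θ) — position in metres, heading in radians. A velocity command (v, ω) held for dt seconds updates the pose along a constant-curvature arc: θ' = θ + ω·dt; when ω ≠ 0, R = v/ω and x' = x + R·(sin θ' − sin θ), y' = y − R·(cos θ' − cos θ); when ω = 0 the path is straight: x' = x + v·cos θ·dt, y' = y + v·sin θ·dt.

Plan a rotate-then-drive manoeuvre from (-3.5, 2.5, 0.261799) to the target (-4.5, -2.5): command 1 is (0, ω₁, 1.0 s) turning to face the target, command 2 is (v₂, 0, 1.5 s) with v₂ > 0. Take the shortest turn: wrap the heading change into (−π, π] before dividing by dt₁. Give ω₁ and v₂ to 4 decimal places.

ω₁ = -2.0300, v₂ = 3.3993

heading to target = atan2(-2.5−2.5, -4.5−-3.5) = -1.7682
Δθ = wrap(-1.7682 − 0.2618) = -2.0300; ω₁ = Δθ/dt₁ = -2.0300
distance = √((-4.5−-3.5)² + (-2.5−2.5)²) = 5.0990; v₂ = distance/dt₂ = 3.3993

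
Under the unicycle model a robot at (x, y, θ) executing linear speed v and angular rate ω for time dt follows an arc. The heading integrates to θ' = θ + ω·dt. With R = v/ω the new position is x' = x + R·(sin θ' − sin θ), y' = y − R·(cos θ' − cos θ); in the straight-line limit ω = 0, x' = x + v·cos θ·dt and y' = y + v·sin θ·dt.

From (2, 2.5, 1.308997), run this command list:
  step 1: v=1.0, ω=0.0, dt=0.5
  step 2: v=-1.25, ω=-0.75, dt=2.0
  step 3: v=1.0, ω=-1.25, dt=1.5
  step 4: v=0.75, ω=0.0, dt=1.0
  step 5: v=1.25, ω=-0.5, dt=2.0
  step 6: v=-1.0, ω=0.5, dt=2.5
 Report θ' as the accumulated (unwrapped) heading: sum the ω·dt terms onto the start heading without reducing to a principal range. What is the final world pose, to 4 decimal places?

(0.1770, 0.1564, -1.8160)

step 1: θ'=1.3090 (straight) → pose (2.1294, 2.9830, 1.3090)
step 2: θ'=-0.1910 (R=1.6667) → pose (0.2031, 1.7780, -0.1910)
step 3: θ'=-2.0660 (R=-0.8000) → pose (0.7551, 0.6123, -2.0660)
step 4: θ'=-2.0660 (straight) → pose (0.3987, -0.0476, -2.0660)
step 5: θ'=-3.0660 (R=-2.5000) → pose (-1.6121, -1.3524, -3.0660)
step 6: θ'=-1.8160 (R=-2.0000) → pose (0.1770, 0.1564, -1.8160)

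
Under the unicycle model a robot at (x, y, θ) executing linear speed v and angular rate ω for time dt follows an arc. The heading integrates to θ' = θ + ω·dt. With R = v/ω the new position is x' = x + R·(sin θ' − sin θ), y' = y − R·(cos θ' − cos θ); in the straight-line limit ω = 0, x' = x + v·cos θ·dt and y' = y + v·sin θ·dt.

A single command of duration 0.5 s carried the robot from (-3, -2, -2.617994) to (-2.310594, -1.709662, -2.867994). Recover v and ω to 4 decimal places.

Δθ = -2.867994 − -2.617994 = -0.250000
ω = Δθ/dt = -0.250000/0.5 = -0.5000
R = Δx/(sin θ' − sin θ) = 3.0000
v = R·ω = 3.0000·-0.5000 = -1.5000

v = -1.5000, ω = -0.5000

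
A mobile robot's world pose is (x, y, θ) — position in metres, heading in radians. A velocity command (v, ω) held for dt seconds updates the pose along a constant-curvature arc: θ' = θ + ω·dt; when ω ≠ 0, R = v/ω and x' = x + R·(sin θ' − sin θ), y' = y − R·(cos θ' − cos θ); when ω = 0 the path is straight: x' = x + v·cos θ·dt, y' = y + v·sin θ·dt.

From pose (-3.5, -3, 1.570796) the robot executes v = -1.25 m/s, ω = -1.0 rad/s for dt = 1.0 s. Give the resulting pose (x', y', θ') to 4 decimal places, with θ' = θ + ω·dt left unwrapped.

(-4.0746, -4.0518, 0.5708)

θ' = 1.5708 + -1.0·1.0 = 0.5708
R = v/ω = -1.25/-1.0 = 1.2500
x' = -3.5 + 1.2500·(sin 0.5708 − sin 1.5708) = -4.0746
y' = -3 − 1.2500·(cos 0.5708 − cos 1.5708) = -4.0518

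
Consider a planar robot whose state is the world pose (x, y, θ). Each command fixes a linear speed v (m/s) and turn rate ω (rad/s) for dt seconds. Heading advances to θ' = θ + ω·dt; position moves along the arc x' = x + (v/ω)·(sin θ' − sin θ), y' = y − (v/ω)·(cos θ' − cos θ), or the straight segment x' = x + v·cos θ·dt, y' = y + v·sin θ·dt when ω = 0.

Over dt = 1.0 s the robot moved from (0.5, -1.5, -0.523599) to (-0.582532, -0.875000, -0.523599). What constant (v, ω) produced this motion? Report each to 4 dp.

Δθ = -0.523599 − -0.523599 = 0.000000
ω = Δθ/dt = 0.000000/1.0 = 0.0000
ω = 0 → v = (Δx·cos θ + Δy·sin θ)/dt = -1.2500

v = -1.2500, ω = 0.0000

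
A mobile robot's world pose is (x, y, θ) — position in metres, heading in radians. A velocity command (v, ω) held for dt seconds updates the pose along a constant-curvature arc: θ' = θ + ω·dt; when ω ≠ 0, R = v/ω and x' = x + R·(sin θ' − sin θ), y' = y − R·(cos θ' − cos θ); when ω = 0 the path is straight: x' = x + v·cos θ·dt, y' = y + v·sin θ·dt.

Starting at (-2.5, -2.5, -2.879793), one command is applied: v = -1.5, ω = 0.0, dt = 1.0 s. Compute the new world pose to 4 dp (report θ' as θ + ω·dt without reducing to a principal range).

(-1.0511, -2.1118, -2.8798)

θ' = -2.8798 + 0.0·1.0 = -2.8798
ω = 0 → straight: x' = -2.5 + -1.5·cos(-2.8798)·1.0 = -1.0511
y' = -2.5 + -1.5·sin(-2.8798)·1.0 = -2.1118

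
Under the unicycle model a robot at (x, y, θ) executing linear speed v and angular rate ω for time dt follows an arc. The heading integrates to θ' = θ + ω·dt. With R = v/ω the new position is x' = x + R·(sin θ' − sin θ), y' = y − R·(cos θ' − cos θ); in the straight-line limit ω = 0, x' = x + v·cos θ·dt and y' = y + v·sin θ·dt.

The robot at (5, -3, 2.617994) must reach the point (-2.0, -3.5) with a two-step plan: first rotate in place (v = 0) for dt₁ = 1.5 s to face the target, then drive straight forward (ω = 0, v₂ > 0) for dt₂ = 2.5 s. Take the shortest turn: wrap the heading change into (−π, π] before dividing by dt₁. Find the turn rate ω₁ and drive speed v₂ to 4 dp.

ω₁ = 0.3966, v₂ = 2.8071

heading to target = atan2(-3.5−-3, -2−5) = -3.0703
Δθ = wrap(-3.0703 − 2.6180) = 0.5949; ω₁ = Δθ/dt₁ = 0.3966
distance = √((-2−5)² + (-3.5−-3)²) = 7.0178; v₂ = distance/dt₂ = 2.8071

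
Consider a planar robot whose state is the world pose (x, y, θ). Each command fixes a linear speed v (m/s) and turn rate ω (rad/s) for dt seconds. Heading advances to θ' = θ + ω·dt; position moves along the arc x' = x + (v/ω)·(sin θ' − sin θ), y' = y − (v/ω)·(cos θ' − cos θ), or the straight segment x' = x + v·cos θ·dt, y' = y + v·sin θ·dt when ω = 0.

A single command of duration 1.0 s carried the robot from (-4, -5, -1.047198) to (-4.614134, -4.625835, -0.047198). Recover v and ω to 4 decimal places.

Δθ = -0.047198 − -1.047198 = 1.000000
ω = Δθ/dt = 1.000000/1.0 = 1.0000
R = Δx/(sin θ' − sin θ) = -0.7500
v = R·ω = -0.7500·1.0000 = -0.7500

v = -0.7500, ω = 1.0000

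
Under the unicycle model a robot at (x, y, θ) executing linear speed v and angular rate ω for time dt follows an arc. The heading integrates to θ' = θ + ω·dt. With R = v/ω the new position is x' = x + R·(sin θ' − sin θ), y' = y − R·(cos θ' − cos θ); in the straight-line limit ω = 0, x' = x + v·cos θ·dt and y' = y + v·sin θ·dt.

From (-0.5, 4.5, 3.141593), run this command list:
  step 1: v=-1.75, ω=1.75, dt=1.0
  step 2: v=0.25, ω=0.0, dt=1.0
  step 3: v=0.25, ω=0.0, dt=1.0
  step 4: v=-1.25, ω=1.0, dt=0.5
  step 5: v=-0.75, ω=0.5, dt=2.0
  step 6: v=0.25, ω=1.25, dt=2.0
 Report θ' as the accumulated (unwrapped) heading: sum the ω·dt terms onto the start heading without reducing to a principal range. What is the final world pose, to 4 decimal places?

(-0.9337, 6.6687, 8.8916)

step 1: θ'=4.8916 (R=-1.0000) → pose (0.4840, 5.6782, 4.8916)
step 2: θ'=4.8916 (straight) → pose (0.5285, 5.4322, 4.8916)
step 3: θ'=4.8916 (straight) → pose (0.5731, 5.1863, 4.8916)
step 4: θ'=5.3916 (R=-1.2500) → pose (0.3157, 5.7487, 5.3916)
step 5: θ'=6.3916 (R=-1.5000) → pose (-1.0137, 6.2976, 6.3916)
step 6: θ'=8.8916 (R=0.2000) → pose (-0.9337, 6.6687, 8.8916)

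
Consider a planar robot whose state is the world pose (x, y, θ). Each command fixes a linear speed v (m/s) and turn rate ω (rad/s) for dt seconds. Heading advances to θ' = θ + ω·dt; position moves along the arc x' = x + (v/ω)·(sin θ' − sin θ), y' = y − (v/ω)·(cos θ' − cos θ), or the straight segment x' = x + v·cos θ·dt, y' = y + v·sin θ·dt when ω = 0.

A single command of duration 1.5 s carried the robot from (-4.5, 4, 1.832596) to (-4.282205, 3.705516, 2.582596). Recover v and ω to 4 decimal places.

Δθ = 2.582596 − 1.832596 = 0.750000
ω = Δθ/dt = 0.750000/1.5 = 0.5000
R = −Δy/(cos θ' − cos θ) = -0.5000
v = R·ω = -0.5000·0.5000 = -0.2500

v = -0.2500, ω = 0.5000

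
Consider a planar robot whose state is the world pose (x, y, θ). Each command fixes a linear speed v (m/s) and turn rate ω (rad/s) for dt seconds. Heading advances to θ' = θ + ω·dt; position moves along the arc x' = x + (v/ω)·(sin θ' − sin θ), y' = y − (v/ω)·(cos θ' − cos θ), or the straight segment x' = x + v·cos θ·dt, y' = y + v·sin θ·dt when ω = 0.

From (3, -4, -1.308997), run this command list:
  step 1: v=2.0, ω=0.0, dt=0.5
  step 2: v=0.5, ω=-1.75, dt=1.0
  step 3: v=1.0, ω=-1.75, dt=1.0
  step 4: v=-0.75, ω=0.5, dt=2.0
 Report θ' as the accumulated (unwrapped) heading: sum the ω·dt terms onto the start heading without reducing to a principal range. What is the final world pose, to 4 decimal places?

step 1: θ'=-1.3090 (straight) → pose (3.2588, -4.9659, -1.3090)
step 2: θ'=-3.0590 (R=-0.2857) → pose (3.0064, -5.3246, -3.0590)
step 3: θ'=-4.8090 (R=-0.5714) → pose (2.3905, -4.7000, -4.8090)
step 4: θ'=-3.8090 (R=-1.5000) → pose (2.9551, -6.0228, -3.8090)

(2.9551, -6.0228, -3.8090)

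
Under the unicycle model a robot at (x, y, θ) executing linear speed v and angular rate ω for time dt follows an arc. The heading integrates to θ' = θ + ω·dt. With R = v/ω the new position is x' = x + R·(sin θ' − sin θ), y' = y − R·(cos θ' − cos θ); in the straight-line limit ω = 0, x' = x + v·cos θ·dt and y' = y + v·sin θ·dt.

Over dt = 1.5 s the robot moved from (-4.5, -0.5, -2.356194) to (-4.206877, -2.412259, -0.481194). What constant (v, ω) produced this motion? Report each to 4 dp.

v = 1.5000, ω = 1.2500

Δθ = -0.481194 − -2.356194 = 1.875000
ω = Δθ/dt = 1.875000/1.5 = 1.2500
R = −Δy/(cos θ' − cos θ) = 1.2000
v = R·ω = 1.2000·1.2500 = 1.5000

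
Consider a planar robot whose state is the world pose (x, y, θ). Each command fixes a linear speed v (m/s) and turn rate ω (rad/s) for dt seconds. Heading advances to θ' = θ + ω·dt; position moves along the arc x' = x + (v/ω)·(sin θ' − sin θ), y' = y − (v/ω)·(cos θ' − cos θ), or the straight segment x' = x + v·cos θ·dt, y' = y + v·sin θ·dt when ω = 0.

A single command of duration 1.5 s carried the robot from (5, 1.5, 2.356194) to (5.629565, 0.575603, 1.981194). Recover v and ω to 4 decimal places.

v = -0.7500, ω = -0.2500

Δθ = 1.981194 − 2.356194 = -0.375000
ω = Δθ/dt = -0.375000/1.5 = -0.2500
R = −Δy/(cos θ' − cos θ) = 3.0000
v = R·ω = 3.0000·-0.2500 = -0.7500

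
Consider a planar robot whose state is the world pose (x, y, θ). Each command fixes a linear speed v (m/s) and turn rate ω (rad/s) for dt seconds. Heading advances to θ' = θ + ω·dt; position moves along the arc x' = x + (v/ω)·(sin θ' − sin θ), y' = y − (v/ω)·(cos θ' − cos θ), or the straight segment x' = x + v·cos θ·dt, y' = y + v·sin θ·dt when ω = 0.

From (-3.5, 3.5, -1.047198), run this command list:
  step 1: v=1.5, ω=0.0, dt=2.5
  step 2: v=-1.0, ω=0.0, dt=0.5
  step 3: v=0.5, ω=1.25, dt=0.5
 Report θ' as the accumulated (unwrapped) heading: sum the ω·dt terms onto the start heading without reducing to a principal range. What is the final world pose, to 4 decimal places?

step 1: θ'=-1.0472 (straight) → pose (-1.6250, 0.2524, -1.0472)
step 2: θ'=-1.0472 (straight) → pose (-1.8750, 0.6854, -1.0472)
step 3: θ'=-0.4222 (R=0.4000) → pose (-1.6925, 0.5205, -0.4222)

(-1.6925, 0.5205, -0.4222)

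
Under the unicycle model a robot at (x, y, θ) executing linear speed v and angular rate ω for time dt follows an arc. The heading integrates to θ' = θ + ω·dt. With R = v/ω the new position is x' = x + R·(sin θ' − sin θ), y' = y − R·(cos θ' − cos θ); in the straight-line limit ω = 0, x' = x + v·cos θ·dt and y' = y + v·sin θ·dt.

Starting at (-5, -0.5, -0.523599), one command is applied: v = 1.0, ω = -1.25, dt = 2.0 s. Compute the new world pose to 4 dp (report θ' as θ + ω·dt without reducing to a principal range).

θ' = -0.5236 + -1.25·2.0 = -3.0236
R = v/ω = 1.0/-1.25 = -0.8000
x' = -5 + -0.8000·(sin -3.0236 − sin -0.5236) = -5.3058
y' = -0.5 − -0.8000·(cos -3.0236 − cos -0.5236) = -1.9873

(-5.3058, -1.9873, -3.0236)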